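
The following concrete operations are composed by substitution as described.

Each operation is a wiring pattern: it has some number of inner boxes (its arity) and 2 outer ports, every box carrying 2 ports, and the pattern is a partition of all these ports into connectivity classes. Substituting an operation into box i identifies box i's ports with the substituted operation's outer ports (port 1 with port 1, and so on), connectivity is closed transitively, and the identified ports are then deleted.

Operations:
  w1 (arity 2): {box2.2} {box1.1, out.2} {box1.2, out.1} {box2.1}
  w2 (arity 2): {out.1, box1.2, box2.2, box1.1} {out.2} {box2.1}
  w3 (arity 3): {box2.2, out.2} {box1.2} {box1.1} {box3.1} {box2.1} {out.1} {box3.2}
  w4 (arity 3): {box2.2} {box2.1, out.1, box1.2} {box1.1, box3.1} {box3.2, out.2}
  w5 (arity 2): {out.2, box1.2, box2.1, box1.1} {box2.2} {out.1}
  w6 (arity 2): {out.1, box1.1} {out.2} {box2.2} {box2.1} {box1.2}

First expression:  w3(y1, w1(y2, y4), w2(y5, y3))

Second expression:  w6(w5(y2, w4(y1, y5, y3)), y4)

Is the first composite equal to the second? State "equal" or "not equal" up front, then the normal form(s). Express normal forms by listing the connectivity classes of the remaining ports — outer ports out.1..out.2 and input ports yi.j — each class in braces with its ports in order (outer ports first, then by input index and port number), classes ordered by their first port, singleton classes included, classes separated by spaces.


not equal: they reduce to {out.1} {out.2, y2.1} {y1.1} {y1.2} {y2.2} {y3.1} {y3.2, y5.1, y5.2} {y4.1} {y4.2} and {out.1} {out.2} {y1.1, y3.1} {y1.2, y2.1, y2.2, y5.1} {y3.2} {y4.1} {y4.2} {y5.2}

In normal form, the first expression is {out.1} {out.2, y2.1} {y1.1} {y1.2} {y2.2} {y3.1} {y3.2, y5.1, y5.2} {y4.1} {y4.2}
In normal form, the second expression is {out.1} {out.2} {y1.1, y3.1} {y1.2, y2.1, y2.2, y5.1} {y3.2} {y4.1} {y4.2} {y5.2}
Different reductions; not equal.


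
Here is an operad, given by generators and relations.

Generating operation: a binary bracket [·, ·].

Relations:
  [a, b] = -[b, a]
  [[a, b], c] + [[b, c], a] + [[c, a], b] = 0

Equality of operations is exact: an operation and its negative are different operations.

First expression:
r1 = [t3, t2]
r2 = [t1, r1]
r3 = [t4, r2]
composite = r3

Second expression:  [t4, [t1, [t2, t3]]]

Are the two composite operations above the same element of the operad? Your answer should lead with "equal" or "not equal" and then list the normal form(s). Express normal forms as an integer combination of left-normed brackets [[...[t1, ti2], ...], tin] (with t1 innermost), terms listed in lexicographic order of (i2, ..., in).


not equal; the first gives [[[t1, t2], t3], t4] - [[[t1, t3], t2], t4] and the second -[[[t1, t2], t3], t4] + [[[t1, t3], t2], t4]

Reducing the first expression gives [[[t1, t2], t3], t4] - [[[t1, t3], t2], t4]
Reducing the second expression gives -[[[t1, t2], t3], t4] + [[[t1, t3], t2], t4]
Distinct normal forms: not equal.


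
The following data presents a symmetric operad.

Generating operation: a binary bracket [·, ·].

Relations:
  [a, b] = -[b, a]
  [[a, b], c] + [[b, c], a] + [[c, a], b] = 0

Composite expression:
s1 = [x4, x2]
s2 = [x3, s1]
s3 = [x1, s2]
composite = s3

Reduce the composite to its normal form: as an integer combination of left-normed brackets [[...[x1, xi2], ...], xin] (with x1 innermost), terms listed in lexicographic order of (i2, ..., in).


[[[x1, x2], x4], x3] - [[[x1, x3], x2], x4] + [[[x1, x3], x4], x2] - [[[x1, x4], x2], x3]


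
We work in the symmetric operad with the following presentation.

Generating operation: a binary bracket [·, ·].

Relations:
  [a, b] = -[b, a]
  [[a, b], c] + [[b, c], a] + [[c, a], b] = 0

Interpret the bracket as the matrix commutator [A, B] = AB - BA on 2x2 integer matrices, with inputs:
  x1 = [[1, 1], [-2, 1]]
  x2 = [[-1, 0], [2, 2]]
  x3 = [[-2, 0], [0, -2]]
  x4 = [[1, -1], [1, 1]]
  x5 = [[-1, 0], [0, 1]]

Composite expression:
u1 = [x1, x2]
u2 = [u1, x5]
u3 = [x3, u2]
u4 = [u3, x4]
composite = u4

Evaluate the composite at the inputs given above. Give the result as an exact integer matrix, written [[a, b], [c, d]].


[[0, 0], [0, 0]]

[x1, x2] = [[2, 3], [6, -2]]
[[x1, x2], x5] = [[0, 6], [-12, 0]]
[x3, [[x1, x2], x5]] = [[0, 0], [0, 0]]
[[x3, [[x1, x2], x5]], x4] = [[0, 0], [0, 0]]


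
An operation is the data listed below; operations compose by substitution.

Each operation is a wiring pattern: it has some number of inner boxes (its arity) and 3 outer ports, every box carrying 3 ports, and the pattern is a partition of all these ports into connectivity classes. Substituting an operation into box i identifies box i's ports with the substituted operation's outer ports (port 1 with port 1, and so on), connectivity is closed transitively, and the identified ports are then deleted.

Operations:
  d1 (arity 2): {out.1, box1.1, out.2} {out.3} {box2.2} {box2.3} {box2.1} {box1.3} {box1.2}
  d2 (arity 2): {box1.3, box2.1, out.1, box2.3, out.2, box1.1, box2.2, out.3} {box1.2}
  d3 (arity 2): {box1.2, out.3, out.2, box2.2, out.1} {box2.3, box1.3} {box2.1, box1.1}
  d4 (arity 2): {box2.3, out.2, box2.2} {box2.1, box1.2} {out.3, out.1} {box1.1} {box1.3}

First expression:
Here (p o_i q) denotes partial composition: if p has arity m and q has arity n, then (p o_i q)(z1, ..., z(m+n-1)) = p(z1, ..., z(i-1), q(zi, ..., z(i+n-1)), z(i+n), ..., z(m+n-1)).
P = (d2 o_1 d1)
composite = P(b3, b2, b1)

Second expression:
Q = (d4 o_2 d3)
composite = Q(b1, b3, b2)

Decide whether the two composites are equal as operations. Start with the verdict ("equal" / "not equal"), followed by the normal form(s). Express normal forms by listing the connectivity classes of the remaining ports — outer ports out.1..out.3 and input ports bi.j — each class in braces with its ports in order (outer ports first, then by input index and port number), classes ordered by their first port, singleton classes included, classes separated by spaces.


not equal — first {out.1, out.2, out.3, b1.1, b1.2, b1.3, b3.1} {b2.1} {b2.2} {b2.3} {b3.2} {b3.3}, second {out.1, out.3} {out.2, b1.2, b2.2, b3.2} {b1.1} {b1.3} {b2.1, b3.1} {b2.3, b3.3}


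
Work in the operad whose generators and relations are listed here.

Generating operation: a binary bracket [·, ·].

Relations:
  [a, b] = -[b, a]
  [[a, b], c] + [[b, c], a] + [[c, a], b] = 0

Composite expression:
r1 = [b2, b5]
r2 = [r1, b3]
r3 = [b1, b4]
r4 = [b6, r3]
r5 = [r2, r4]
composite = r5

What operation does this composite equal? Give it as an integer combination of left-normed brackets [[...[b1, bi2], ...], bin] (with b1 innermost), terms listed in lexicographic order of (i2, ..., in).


In the tensor algebra, words opening b1 carry the b1-anchored form.
Composite bracket: [[[b2, b5], b3], [b6, [b1, b4]]]
Applying ab - ba throughout gives 32 signed words (2^5 = 32).
The b1-initial words carry the normal form:
  sign of b1b4b6b2b5b3 is +1, so it contributes +[[[[[b1, b4], b6], b2], b5], b3]
  sign of b1b4b6b3b2b5 is -1, so it contributes -[[[[[b1, b4], b6], b3], b2], b5]
  sign of b1b4b6b3b5b2 is +1, so it contributes +[[[[[b1, b4], b6], b3], b5], b2]
  sign of b1b4b6b5b2b3 is -1, so it contributes -[[[[[b1, b4], b6], b5], b2], b3]

[[[[[b1, b4], b6], b2], b5], b3] - [[[[[b1, b4], b6], b3], b2], b5] + [[[[[b1, b4], b6], b3], b5], b2] - [[[[[b1, b4], b6], b5], b2], b3]


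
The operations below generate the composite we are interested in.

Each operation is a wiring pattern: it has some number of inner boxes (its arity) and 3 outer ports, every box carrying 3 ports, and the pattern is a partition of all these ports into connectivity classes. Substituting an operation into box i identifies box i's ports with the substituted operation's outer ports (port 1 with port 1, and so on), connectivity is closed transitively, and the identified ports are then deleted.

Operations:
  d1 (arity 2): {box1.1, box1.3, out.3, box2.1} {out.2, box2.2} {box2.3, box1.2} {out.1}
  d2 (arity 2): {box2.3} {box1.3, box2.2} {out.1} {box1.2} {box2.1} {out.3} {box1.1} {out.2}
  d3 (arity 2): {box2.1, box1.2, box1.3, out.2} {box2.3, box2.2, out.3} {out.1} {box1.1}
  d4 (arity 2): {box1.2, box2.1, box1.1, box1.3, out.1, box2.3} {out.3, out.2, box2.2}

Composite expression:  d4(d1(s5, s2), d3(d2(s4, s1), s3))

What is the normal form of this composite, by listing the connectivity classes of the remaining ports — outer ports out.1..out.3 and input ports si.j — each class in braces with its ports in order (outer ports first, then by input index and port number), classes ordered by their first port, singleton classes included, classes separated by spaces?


Substituting into d4 glues patterns; closure does the rest.
stage d1: inputs (s5, s2), connectivity {out.1} {out.2, s2.2} {out.3, s2.1, s5.1, s5.3} {s2.3, s5.2}, out.j its boundary
stage d2: inputs (s4, s1), connectivity {out.1} {out.2} {out.3} {s1.1} {s1.2, s4.3} {s1.3} {s4.1} {s4.2}, out.j its boundary
stage d3: inputs (s4, s1, s3), connectivity {out.1} {out.2, s3.1} {out.3, s3.2, s3.3} {s1.1} {s1.2, s4.3} {s1.3} {s4.1} {s4.2}, out.j its boundary
stage d4: inputs (s5, s2, s4, s1, s3), connectivity {out.1, s2.1, s2.2, s3.2, s3.3, s5.1, s5.3} {out.2, out.3, s3.1} {s1.1} {s1.2, s4.3} {s1.3} {s2.3, s5.2} {s4.1} {s4.2}, out.j its boundary

{out.1, s2.1, s2.2, s3.2, s3.3, s5.1, s5.3} {out.2, out.3, s3.1} {s1.1} {s1.2, s4.3} {s1.3} {s2.3, s5.2} {s4.1} {s4.2}


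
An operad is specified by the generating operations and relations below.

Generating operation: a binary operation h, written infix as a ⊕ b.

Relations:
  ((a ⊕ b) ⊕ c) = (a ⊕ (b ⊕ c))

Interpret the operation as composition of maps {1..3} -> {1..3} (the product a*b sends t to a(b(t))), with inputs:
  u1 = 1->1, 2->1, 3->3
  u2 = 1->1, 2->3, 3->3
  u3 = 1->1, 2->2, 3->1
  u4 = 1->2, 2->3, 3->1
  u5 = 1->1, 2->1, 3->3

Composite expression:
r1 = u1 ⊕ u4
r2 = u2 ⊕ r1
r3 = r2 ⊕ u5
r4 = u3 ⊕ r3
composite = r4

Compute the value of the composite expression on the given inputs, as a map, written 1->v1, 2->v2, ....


1->1, 2->1, 3->1

(u1 ⊕ u4) = 1->1, 2->3, 3->1
(u2 ⊕ (u1 ⊕ u4)) = 1->1, 2->3, 3->1
((u2 ⊕ (u1 ⊕ u4)) ⊕ u5) = 1->1, 2->1, 3->1
(u3 ⊕ ((u2 ⊕ (u1 ⊕ u4)) ⊕ u5)) = 1->1, 2->1, 3->1


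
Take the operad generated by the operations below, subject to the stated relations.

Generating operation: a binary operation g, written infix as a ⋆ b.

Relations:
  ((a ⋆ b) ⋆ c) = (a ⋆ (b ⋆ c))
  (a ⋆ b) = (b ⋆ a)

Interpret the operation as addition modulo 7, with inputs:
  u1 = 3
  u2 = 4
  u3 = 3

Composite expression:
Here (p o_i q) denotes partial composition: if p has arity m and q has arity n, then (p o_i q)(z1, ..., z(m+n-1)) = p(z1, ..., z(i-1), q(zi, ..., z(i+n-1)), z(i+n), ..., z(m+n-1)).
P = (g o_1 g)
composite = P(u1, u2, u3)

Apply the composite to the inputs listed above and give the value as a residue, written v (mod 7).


(u1 ⋆ u2) = 0
((u1 ⋆ u2) ⋆ u3) = 3

3 (mod 7)


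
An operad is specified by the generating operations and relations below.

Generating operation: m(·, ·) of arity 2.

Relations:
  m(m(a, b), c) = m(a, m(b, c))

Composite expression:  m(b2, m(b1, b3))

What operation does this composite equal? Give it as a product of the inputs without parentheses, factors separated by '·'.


b2 · b1 · b3

All parenthesizations of m agree; list the b-inputs left to right.
m(b1, b3) spells out as b1 · b3
m(b2, m(b1, b3)) spells out as b2 · b1 · b3


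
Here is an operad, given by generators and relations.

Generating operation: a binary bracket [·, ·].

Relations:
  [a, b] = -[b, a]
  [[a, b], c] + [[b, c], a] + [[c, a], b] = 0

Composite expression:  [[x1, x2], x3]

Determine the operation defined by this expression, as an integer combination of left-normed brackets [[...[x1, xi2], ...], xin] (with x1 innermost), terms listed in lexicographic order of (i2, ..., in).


[[x1, x2], x3]


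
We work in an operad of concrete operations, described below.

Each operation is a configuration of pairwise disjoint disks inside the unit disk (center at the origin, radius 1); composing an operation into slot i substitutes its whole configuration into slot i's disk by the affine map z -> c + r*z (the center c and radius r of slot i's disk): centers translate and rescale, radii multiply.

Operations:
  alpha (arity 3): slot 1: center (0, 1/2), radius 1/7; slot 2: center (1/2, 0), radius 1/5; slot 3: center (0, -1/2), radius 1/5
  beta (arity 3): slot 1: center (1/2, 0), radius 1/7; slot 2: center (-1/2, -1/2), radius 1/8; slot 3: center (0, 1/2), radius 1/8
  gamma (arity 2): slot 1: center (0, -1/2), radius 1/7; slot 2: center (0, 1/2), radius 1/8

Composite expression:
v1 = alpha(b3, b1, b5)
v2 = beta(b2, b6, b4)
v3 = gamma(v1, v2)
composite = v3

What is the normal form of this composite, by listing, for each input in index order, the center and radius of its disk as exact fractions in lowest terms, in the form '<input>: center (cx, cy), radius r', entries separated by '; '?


b1: center (1/14, -1/2), radius 1/35; b2: center (1/16, 1/2), radius 1/56; b3: center (0, -3/7), radius 1/49; b4: center (0, 9/16), radius 1/64; b5: center (0, -4/7), radius 1/35; b6: center (-1/16, 7/16), radius 1/64

Nesting under gamma composes maps z -> c + r*z down each b-path.
input b3: applying the 2 nested substitutions gives center (0, -3/7), radius 1/49
input b1: applying the 2 nested substitutions gives center (1/14, -1/2), radius 1/35
input b5: applying the 2 nested substitutions gives center (0, -4/7), radius 1/35
input b2: applying the 2 nested substitutions gives center (1/16, 1/2), radius 1/56
input b6: applying the 2 nested substitutions gives center (-1/16, 7/16), radius 1/64
input b4: applying the 2 nested substitutions gives center (0, 9/16), radius 1/64


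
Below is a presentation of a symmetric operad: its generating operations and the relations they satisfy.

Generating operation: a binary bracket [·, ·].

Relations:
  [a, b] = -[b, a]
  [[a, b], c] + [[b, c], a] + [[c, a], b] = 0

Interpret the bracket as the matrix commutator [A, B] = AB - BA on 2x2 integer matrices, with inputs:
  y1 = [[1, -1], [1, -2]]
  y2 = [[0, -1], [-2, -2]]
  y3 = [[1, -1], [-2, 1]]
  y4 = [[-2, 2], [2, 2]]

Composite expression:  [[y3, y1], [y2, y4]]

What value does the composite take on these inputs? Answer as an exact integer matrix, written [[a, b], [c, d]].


[y3, y1] = [[-3, 3], [-6, 3]]
[y2, y4] = [[2, 0], [4, -2]]
[[y3, y1], [y2, y4]] = [[12, -12], [0, -12]]

[[12, -12], [0, -12]]


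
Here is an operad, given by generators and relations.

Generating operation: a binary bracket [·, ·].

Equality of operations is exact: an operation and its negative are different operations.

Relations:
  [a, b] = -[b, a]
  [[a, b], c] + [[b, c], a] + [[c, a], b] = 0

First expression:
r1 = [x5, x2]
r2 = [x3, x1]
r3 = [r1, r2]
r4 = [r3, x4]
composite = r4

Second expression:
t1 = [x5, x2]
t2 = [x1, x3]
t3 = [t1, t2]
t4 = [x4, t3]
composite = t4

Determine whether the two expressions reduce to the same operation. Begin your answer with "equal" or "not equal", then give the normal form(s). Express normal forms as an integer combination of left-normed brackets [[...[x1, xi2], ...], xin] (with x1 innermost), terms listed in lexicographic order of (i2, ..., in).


equal: each reduces to -[[[[x1, x3], x2], x5], x4] + [[[[x1, x3], x5], x2], x4]

In normal form, the first expression is -[[[[x1, x3], x2], x5], x4] + [[[[x1, x3], x5], x2], x4]
In normal form, the second expression is -[[[[x1, x3], x2], x5], x4] + [[[[x1, x3], x5], x2], x4]
The normal forms match — equal.


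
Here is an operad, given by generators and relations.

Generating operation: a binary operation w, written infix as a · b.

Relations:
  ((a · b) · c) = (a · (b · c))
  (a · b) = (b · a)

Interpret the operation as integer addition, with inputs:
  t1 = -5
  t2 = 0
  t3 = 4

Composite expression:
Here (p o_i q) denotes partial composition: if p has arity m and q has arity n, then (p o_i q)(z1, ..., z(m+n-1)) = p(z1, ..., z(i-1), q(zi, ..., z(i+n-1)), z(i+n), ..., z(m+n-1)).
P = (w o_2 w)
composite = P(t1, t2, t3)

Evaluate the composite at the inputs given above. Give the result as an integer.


-1

(t2 · t3) = 4
(t1 · (t2 · t3)) = -1


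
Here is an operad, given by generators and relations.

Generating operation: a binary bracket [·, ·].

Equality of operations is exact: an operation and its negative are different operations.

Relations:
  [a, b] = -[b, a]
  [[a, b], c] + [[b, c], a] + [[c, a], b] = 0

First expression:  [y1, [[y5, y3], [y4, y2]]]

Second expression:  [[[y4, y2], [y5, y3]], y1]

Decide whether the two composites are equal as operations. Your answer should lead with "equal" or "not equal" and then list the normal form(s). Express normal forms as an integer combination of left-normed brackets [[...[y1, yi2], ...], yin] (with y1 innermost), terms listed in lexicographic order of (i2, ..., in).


equal — both sides give -[[[[y1, y2], y4], y3], y5] + [[[[y1, y2], y4], y5], y3] + [[[[y1, y3], y5], y2], y4] - [[[[y1, y3], y5], y4], y2] + [[[[y1, y4], y2], y3], y5] - [[[[y1, y4], y2], y5], y3] - [[[[y1, y5], y3], y2], y4] + [[[[y1, y5], y3], y4], y2]

Normal form of the first expression: -[[[[y1, y2], y4], y3], y5] + [[[[y1, y2], y4], y5], y3] + [[[[y1, y3], y5], y2], y4] - [[[[y1, y3], y5], y4], y2] + [[[[y1, y4], y2], y3], y5] - [[[[y1, y4], y2], y5], y3] - [[[[y1, y5], y3], y2], y4] + [[[[y1, y5], y3], y4], y2]
Normal form of the second expression: -[[[[y1, y2], y4], y3], y5] + [[[[y1, y2], y4], y5], y3] + [[[[y1, y3], y5], y2], y4] - [[[[y1, y3], y5], y4], y2] + [[[[y1, y4], y2], y3], y5] - [[[[y1, y4], y2], y5], y3] - [[[[y1, y5], y3], y2], y4] + [[[[y1, y5], y3], y4], y2]
One common form — equal.


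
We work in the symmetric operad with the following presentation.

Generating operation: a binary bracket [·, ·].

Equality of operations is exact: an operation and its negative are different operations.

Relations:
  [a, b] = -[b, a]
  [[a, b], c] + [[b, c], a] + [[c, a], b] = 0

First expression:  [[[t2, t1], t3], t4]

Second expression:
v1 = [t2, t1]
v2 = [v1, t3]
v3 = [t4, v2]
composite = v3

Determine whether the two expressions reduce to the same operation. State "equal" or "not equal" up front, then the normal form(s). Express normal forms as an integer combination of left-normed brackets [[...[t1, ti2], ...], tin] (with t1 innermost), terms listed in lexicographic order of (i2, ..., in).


not equal; the first gives -[[[t1, t2], t3], t4] and the second [[[t1, t2], t3], t4]

In normal form, the first expression is -[[[t1, t2], t3], t4]
In normal form, the second expression is [[[t1, t2], t3], t4]
Different reductions; not equal.


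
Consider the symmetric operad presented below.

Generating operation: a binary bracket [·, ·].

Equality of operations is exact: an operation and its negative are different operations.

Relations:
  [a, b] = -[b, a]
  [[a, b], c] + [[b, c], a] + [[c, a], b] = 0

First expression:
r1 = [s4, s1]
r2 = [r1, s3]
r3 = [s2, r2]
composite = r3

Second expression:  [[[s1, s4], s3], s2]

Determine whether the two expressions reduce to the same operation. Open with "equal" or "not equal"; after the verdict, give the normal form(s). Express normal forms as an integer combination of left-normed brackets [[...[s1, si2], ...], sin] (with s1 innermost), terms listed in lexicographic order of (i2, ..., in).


equal; both compose to [[[s1, s4], s3], s2]

Reducing the first expression gives [[[s1, s4], s3], s2]
Reducing the second expression gives [[[s1, s4], s3], s2]
One common form — equal.


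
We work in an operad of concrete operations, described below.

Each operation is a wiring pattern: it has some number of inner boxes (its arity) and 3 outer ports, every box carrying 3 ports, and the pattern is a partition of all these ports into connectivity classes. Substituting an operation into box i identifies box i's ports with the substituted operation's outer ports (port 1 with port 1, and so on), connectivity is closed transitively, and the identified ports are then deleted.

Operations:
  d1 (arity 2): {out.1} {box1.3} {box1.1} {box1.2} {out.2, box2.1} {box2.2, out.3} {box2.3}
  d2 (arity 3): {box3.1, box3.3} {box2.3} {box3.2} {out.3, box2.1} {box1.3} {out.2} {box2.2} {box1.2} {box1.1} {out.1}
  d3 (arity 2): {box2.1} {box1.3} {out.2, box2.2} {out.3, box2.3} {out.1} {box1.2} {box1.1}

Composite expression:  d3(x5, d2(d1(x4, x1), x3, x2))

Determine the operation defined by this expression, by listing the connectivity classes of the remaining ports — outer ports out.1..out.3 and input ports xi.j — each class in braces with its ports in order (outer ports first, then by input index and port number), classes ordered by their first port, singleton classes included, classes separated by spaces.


{out.1} {out.2} {out.3, x3.1} {x1.1} {x1.2} {x1.3} {x2.1, x2.3} {x2.2} {x3.2} {x3.3} {x4.1} {x4.2} {x4.3} {x5.1} {x5.2} {x5.3}

After gluing at d3, chains via deleted ports link the x-ports.
through d1, on inputs (x4, x1): {out.1} {out.2, x1.1} {out.3, x1.2} {x1.3} {x4.1} {x4.2} {x4.3} (out.j = stage outer ports)
through d2, on inputs (x4, x1, x3, x2): {out.1} {out.2} {out.3, x3.1} {x1.1} {x1.2} {x1.3} {x2.1, x2.3} {x2.2} {x3.2} {x3.3} {x4.1} {x4.2} {x4.3} (out.j = stage outer ports)
through d3, on inputs (x5, x4, x1, x3, x2): {out.1} {out.2} {out.3, x3.1} {x1.1} {x1.2} {x1.3} {x2.1, x2.3} {x2.2} {x3.2} {x3.3} {x4.1} {x4.2} {x4.3} {x5.1} {x5.2} {x5.3} (out.j = stage outer ports)


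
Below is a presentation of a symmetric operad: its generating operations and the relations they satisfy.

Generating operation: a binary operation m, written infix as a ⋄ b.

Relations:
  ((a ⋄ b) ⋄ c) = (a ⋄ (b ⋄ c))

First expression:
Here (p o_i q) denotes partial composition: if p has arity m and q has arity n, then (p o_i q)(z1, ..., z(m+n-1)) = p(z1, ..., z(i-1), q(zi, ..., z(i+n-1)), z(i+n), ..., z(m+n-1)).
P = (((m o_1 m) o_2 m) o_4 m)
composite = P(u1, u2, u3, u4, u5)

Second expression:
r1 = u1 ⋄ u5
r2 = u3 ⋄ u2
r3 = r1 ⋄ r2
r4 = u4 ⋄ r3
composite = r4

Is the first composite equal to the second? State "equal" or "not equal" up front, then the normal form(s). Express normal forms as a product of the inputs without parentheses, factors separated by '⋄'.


The first expression reduces to u1 ⋄ u2 ⋄ u3 ⋄ u4 ⋄ u5
The second expression reduces to u4 ⋄ u1 ⋄ u5 ⋄ u3 ⋄ u2
They disagree, so not equal.

not equal; the first gives u1 ⋄ u2 ⋄ u3 ⋄ u4 ⋄ u5 and the second u4 ⋄ u1 ⋄ u5 ⋄ u3 ⋄ u2


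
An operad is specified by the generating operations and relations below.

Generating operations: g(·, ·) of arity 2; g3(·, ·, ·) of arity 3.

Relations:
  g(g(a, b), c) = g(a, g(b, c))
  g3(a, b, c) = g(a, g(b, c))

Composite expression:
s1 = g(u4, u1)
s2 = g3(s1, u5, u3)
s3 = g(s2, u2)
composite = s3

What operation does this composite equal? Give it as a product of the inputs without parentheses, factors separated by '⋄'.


u4 ⋄ u1 ⋄ u5 ⋄ u3 ⋄ u2


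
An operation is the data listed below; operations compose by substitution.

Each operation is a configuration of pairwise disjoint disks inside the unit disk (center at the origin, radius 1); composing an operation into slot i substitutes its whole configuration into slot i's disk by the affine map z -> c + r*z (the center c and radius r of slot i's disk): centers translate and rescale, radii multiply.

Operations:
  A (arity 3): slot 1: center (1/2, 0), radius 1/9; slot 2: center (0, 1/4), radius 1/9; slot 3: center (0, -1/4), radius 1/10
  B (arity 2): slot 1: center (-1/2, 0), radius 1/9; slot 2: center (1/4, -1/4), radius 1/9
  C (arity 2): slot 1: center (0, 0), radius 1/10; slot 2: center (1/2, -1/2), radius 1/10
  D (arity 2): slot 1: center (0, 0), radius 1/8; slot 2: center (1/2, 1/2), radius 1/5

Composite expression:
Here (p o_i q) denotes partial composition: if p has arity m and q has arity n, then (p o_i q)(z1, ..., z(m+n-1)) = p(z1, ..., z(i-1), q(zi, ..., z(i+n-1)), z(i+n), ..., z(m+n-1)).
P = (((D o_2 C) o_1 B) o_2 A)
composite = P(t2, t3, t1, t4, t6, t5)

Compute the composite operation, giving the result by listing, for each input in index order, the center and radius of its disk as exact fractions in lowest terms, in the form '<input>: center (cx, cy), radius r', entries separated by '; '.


t1: center (1/32, -1/36), radius 1/648; t2: center (-1/16, 0), radius 1/72; t3: center (11/288, -1/32), radius 1/648; t4: center (1/32, -5/144), radius 1/720; t5: center (3/5, 2/5), radius 1/50; t6: center (1/2, 1/2), radius 1/50

Only the slot chain above each t matters under D; compose those maps.
t2: after 2 affine steps, its disk has center (-1/16, 0), radius 1/72
t3: after 3 affine steps, its disk has center (11/288, -1/32), radius 1/648
t1: after 3 affine steps, its disk has center (1/32, -1/36), radius 1/648
t4: after 3 affine steps, its disk has center (1/32, -5/144), radius 1/720
t6: after 2 affine steps, its disk has center (1/2, 1/2), radius 1/50
t5: after 2 affine steps, its disk has center (3/5, 2/5), radius 1/50


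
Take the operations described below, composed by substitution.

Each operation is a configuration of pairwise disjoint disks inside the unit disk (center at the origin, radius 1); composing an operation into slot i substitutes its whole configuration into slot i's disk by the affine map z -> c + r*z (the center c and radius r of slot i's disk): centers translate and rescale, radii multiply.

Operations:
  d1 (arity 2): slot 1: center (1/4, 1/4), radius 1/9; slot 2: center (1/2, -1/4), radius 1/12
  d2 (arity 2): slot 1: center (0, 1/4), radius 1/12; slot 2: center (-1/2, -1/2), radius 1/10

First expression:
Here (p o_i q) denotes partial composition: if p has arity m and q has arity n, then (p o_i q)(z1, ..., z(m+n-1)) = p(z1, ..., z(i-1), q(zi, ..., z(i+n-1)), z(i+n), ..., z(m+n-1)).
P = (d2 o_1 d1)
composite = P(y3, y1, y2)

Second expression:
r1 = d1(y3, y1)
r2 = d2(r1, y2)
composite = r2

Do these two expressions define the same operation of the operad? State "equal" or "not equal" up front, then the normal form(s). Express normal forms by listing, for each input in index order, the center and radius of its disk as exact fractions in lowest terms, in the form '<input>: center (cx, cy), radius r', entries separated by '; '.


The first expression reduces to y1: center (1/24, 11/48), radius 1/144; y2: center (-1/2, -1/2), radius 1/10; y3: center (1/48, 13/48), radius 1/108
The second expression reduces to y1: center (1/24, 11/48), radius 1/144; y2: center (-1/2, -1/2), radius 1/10; y3: center (1/48, 13/48), radius 1/108
One common form — equal.

equal; both compose to y1: center (1/24, 11/48), radius 1/144; y2: center (-1/2, -1/2), radius 1/10; y3: center (1/48, 13/48), radius 1/108


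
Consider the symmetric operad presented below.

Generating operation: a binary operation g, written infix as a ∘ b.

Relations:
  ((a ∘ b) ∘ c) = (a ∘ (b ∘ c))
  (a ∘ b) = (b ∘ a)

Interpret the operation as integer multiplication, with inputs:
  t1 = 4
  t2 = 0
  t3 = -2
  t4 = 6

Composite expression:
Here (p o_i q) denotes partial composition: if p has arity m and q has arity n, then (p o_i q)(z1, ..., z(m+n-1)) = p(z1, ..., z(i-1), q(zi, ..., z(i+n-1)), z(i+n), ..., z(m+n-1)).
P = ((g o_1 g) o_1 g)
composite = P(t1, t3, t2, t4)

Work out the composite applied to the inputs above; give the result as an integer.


0

(t1 ∘ t3) = -8
((t1 ∘ t3) ∘ t2) = 0
(((t1 ∘ t3) ∘ t2) ∘ t4) = 0


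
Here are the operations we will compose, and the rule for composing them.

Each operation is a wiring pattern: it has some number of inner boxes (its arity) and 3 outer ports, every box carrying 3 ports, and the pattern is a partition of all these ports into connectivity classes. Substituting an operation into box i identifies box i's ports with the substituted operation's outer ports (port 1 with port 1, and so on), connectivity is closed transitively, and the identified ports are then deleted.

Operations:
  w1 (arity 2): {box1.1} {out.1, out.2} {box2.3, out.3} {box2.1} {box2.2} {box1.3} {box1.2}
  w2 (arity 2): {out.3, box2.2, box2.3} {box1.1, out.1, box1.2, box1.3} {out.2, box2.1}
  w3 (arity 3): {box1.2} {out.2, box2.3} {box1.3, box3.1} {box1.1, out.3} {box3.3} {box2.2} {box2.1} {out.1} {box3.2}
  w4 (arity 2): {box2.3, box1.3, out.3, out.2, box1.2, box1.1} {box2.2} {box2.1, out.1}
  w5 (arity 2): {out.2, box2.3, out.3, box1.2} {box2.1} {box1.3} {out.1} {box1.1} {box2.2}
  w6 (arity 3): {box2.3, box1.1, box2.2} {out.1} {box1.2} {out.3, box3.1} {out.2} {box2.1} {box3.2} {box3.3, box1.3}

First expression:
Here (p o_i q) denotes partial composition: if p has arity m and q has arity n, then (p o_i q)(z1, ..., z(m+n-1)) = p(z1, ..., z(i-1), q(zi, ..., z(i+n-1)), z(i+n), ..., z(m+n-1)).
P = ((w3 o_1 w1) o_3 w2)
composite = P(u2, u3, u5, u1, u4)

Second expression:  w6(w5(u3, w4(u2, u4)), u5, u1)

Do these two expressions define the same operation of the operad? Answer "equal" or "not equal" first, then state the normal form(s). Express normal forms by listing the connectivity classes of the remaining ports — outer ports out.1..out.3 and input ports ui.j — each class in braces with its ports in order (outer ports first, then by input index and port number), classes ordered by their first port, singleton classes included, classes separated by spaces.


not equal; first: {out.1} {out.2, u1.2, u1.3} {out.3} {u1.1} {u2.1} {u2.2} {u2.3} {u3.1} {u3.2} {u3.3, u4.1} {u4.2} {u4.3} {u5.1, u5.2, u5.3}; second: {out.1} {out.2} {out.3, u1.1} {u1.2} {u1.3, u2.1, u2.2, u2.3, u3.2, u4.3} {u3.1} {u3.3} {u4.1} {u4.2} {u5.1} {u5.2, u5.3}


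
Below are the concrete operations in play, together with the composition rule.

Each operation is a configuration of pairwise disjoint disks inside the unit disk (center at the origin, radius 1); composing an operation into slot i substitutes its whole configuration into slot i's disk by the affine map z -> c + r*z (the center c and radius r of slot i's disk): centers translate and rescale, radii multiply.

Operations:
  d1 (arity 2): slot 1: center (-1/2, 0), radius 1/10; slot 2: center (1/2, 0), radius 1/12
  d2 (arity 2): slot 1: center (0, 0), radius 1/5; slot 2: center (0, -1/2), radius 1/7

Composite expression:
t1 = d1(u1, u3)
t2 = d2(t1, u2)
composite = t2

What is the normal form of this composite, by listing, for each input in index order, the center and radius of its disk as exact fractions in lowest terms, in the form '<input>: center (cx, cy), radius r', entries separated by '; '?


u1: center (-1/10, 0), radius 1/50; u2: center (0, -1/2), radius 1/7; u3: center (1/10, 0), radius 1/60


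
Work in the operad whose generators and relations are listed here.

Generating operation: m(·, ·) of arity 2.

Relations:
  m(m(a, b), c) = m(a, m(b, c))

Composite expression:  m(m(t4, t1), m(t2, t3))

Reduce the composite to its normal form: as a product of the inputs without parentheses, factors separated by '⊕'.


t4 ⊕ t1 ⊕ t2 ⊕ t3

Key point: m is associative — brackets drop, the t-order remains.
m(t4, t1) flattens to t4 ⊕ t1
m(t2, t3) flattens to t2 ⊕ t3
m(m(t4, t1), m(t2, t3)) flattens to t4 ⊕ t1 ⊕ t2 ⊕ t3


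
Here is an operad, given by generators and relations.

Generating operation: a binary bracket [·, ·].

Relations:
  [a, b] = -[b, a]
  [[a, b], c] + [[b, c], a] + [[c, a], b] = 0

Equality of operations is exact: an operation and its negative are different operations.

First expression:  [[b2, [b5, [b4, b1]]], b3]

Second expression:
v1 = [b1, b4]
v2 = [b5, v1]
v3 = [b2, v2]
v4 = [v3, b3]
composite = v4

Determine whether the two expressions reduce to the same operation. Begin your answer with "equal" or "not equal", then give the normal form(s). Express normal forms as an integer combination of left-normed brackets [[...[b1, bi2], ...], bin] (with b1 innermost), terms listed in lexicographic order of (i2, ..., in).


not equal: they reduce to -[[[[b1, b4], b5], b2], b3] and [[[[b1, b4], b5], b2], b3]

The first composite normalizes to -[[[[b1, b4], b5], b2], b3]
The second composite normalizes to [[[[b1, b4], b5], b2], b3]
The forms do not match — not equal.


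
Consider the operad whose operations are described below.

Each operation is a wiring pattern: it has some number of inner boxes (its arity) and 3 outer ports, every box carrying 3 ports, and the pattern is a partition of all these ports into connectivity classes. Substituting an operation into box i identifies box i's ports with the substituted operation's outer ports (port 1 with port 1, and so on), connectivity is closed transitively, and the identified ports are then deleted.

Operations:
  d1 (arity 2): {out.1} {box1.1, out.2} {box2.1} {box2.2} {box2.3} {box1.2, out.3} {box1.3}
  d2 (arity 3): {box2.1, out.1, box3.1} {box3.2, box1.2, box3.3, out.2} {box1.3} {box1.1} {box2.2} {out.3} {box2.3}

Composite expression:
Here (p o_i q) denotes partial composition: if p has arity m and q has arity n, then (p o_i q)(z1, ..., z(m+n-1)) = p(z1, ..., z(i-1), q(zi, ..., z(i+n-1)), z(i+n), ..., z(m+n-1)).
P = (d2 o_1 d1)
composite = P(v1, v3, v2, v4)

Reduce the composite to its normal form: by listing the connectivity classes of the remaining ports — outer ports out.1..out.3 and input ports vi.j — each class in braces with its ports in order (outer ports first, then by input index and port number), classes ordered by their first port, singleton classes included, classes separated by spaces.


{out.1, v2.1, v4.1} {out.2, v1.1, v4.2, v4.3} {out.3} {v1.2} {v1.3} {v2.2} {v2.3} {v3.1} {v3.2} {v3.3}

Reachability decides: close wires over d2-identified ports.
stage d1: inputs (v1, v3), connectivity {out.1} {out.2, v1.1} {out.3, v1.2} {v1.3} {v3.1} {v3.2} {v3.3}, out.j its boundary
stage d2: inputs (v1, v3, v2, v4), connectivity {out.1, v2.1, v4.1} {out.2, v1.1, v4.2, v4.3} {out.3} {v1.2} {v1.3} {v2.2} {v2.3} {v3.1} {v3.2} {v3.3}, out.j its boundary


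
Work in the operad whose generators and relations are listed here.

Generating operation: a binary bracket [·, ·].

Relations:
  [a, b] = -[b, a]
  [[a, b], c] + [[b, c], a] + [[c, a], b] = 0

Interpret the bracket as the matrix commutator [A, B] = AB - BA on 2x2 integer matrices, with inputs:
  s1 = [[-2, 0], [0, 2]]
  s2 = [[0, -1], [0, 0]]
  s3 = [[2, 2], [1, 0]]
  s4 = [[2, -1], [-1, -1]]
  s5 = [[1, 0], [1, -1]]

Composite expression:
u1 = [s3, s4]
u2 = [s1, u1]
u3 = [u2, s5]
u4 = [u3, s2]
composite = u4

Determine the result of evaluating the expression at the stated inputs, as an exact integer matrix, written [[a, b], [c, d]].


[[40, -64], [0, -40]]

[s3, s4] = [[-1, -8], [5, 1]]
[s1, [s3, s4]] = [[0, 32], [20, 0]]
[[s1, [s3, s4]], s5] = [[32, -64], [40, -32]]
[[[s1, [s3, s4]], s5], s2] = [[40, -64], [0, -40]]


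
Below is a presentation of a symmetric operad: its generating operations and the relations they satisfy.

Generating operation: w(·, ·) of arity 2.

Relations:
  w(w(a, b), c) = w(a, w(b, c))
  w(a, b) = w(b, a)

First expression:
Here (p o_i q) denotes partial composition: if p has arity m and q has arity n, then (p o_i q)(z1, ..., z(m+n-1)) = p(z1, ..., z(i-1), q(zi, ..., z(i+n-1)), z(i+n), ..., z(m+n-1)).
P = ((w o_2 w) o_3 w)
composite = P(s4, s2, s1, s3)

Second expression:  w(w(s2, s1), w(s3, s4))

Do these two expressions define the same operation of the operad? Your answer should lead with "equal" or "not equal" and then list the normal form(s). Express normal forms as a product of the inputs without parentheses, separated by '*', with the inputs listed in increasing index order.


Normal form of the first expression: s1 * s2 * s3 * s4
Normal form of the second expression: s1 * s2 * s3 * s4
The forms coincide; equal.

equal; both compose to s1 * s2 * s3 * s4


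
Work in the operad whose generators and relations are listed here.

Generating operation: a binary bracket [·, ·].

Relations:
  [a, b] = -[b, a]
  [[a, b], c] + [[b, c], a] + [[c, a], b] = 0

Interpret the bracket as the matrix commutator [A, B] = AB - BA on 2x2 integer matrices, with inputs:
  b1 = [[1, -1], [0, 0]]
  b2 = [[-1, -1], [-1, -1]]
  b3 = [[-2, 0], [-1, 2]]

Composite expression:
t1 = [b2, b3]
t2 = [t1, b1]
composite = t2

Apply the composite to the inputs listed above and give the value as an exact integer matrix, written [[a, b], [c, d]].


[[4, 2], [4, -4]]

[b2, b3] = [[1, -4], [4, -1]]
[[b2, b3], b1] = [[4, 2], [4, -4]]


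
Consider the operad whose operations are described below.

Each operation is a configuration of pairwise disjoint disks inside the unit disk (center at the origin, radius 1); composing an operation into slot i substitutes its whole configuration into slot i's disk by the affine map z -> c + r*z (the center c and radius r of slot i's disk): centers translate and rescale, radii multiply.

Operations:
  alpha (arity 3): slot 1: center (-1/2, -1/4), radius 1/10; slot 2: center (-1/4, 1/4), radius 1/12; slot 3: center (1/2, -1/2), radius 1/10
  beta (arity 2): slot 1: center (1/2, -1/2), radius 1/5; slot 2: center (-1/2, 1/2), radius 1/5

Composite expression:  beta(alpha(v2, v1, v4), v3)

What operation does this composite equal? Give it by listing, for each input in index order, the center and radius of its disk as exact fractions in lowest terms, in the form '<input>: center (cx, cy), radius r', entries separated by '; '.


v1: center (9/20, -9/20), radius 1/60; v2: center (2/5, -11/20), radius 1/50; v3: center (-1/2, 1/2), radius 1/5; v4: center (3/5, -3/5), radius 1/50

Follow each v-input down from beta: c' goes to c + r*c', radius to r*r'.
for v2, the 2-step affine chain lands on center (2/5, -11/20), radius 1/50
for v1, the 2-step affine chain lands on center (9/20, -9/20), radius 1/60
for v4, the 2-step affine chain lands on center (3/5, -3/5), radius 1/50
for v3, the 1-step affine chain lands on center (-1/2, 1/2), radius 1/5


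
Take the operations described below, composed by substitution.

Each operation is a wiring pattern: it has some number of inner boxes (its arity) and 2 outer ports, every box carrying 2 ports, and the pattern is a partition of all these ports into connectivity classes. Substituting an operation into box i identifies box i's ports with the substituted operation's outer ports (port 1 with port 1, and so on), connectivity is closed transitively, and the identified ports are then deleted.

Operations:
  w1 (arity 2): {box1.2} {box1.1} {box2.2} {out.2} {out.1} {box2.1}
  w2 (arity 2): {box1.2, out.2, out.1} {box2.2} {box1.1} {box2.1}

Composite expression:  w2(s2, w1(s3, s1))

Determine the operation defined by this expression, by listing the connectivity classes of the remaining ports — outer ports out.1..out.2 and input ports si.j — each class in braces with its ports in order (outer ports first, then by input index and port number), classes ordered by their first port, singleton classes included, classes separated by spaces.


{out.1, out.2, s2.2} {s1.1} {s1.2} {s2.1} {s3.1} {s3.2}

After gluing at w2, chains via deleted ports link the s-ports.
the subtree at w1 composes to {out.1} {out.2} {s1.1} {s1.2} {s3.1} {s3.2} on (s3, s1); out.j = own outer ports
the subtree at w2 composes to {out.1, out.2, s2.2} {s1.1} {s1.2} {s2.1} {s3.1} {s3.2} on (s2, s3, s1); out.j = own outer ports


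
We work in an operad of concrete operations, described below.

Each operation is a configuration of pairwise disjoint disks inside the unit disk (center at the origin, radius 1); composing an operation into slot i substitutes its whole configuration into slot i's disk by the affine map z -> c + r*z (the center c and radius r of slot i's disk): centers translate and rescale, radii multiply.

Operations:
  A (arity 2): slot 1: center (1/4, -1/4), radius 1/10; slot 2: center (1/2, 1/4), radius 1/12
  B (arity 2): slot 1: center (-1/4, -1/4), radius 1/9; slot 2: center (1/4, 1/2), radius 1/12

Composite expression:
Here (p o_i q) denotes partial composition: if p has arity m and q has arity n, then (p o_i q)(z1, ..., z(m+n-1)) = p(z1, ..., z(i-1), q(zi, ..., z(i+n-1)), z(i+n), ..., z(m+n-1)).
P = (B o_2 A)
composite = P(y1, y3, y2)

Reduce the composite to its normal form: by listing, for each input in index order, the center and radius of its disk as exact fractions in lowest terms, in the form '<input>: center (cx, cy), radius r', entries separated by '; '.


y1: center (-1/4, -1/4), radius 1/9; y2: center (7/24, 25/48), radius 1/144; y3: center (13/48, 23/48), radius 1/120

Follow each y-input down from B: c' goes to c + r*c', radius to r*r'.
for y1, the 1-step affine chain lands on center (-1/4, -1/4), radius 1/9
for y3, the 2-step affine chain lands on center (13/48, 23/48), radius 1/120
for y2, the 2-step affine chain lands on center (7/24, 25/48), radius 1/144
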